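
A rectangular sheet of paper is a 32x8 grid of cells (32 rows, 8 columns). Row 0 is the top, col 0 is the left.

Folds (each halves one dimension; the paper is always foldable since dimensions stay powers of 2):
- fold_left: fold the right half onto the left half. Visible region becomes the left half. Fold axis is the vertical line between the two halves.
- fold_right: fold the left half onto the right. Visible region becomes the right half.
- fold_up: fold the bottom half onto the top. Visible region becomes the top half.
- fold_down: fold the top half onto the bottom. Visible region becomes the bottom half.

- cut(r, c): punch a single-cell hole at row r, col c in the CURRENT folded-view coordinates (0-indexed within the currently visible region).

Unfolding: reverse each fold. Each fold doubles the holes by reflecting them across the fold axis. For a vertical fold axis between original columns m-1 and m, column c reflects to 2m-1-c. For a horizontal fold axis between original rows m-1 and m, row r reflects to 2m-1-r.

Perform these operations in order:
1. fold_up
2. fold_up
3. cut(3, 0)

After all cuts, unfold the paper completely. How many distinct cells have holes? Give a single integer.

Answer: 4

Derivation:
Op 1 fold_up: fold axis h@16; visible region now rows[0,16) x cols[0,8) = 16x8
Op 2 fold_up: fold axis h@8; visible region now rows[0,8) x cols[0,8) = 8x8
Op 3 cut(3, 0): punch at orig (3,0); cuts so far [(3, 0)]; region rows[0,8) x cols[0,8) = 8x8
Unfold 1 (reflect across h@8): 2 holes -> [(3, 0), (12, 0)]
Unfold 2 (reflect across h@16): 4 holes -> [(3, 0), (12, 0), (19, 0), (28, 0)]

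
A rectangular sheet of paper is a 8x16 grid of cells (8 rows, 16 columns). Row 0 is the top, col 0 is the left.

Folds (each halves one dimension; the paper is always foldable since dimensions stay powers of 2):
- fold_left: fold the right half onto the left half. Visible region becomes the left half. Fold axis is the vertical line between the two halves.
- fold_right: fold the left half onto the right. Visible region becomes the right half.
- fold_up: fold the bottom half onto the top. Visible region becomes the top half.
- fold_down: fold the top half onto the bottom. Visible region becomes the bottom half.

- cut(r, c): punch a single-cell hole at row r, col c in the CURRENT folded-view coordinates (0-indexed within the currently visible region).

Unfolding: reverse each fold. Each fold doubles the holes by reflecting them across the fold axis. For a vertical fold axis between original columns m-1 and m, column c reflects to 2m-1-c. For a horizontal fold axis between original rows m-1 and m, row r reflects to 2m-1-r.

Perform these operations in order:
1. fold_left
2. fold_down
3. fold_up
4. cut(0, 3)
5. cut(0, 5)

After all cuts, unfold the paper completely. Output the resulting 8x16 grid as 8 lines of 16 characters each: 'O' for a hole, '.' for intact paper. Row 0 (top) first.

Op 1 fold_left: fold axis v@8; visible region now rows[0,8) x cols[0,8) = 8x8
Op 2 fold_down: fold axis h@4; visible region now rows[4,8) x cols[0,8) = 4x8
Op 3 fold_up: fold axis h@6; visible region now rows[4,6) x cols[0,8) = 2x8
Op 4 cut(0, 3): punch at orig (4,3); cuts so far [(4, 3)]; region rows[4,6) x cols[0,8) = 2x8
Op 5 cut(0, 5): punch at orig (4,5); cuts so far [(4, 3), (4, 5)]; region rows[4,6) x cols[0,8) = 2x8
Unfold 1 (reflect across h@6): 4 holes -> [(4, 3), (4, 5), (7, 3), (7, 5)]
Unfold 2 (reflect across h@4): 8 holes -> [(0, 3), (0, 5), (3, 3), (3, 5), (4, 3), (4, 5), (7, 3), (7, 5)]
Unfold 3 (reflect across v@8): 16 holes -> [(0, 3), (0, 5), (0, 10), (0, 12), (3, 3), (3, 5), (3, 10), (3, 12), (4, 3), (4, 5), (4, 10), (4, 12), (7, 3), (7, 5), (7, 10), (7, 12)]

Answer: ...O.O....O.O...
................
................
...O.O....O.O...
...O.O....O.O...
................
................
...O.O....O.O...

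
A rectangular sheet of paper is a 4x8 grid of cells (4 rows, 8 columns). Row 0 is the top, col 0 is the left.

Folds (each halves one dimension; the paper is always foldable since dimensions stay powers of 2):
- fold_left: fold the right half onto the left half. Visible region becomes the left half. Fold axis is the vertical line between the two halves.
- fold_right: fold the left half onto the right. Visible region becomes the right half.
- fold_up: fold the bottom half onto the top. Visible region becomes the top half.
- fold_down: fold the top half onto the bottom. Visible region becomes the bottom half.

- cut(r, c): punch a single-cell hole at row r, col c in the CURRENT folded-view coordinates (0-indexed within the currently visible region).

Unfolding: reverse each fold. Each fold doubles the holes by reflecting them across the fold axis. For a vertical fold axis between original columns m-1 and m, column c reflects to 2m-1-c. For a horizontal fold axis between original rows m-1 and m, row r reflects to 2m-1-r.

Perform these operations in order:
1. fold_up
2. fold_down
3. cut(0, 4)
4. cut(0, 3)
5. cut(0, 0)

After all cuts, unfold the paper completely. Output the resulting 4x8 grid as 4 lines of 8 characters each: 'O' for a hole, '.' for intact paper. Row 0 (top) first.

Answer: O..OO...
O..OO...
O..OO...
O..OO...

Derivation:
Op 1 fold_up: fold axis h@2; visible region now rows[0,2) x cols[0,8) = 2x8
Op 2 fold_down: fold axis h@1; visible region now rows[1,2) x cols[0,8) = 1x8
Op 3 cut(0, 4): punch at orig (1,4); cuts so far [(1, 4)]; region rows[1,2) x cols[0,8) = 1x8
Op 4 cut(0, 3): punch at orig (1,3); cuts so far [(1, 3), (1, 4)]; region rows[1,2) x cols[0,8) = 1x8
Op 5 cut(0, 0): punch at orig (1,0); cuts so far [(1, 0), (1, 3), (1, 4)]; region rows[1,2) x cols[0,8) = 1x8
Unfold 1 (reflect across h@1): 6 holes -> [(0, 0), (0, 3), (0, 4), (1, 0), (1, 3), (1, 4)]
Unfold 2 (reflect across h@2): 12 holes -> [(0, 0), (0, 3), (0, 4), (1, 0), (1, 3), (1, 4), (2, 0), (2, 3), (2, 4), (3, 0), (3, 3), (3, 4)]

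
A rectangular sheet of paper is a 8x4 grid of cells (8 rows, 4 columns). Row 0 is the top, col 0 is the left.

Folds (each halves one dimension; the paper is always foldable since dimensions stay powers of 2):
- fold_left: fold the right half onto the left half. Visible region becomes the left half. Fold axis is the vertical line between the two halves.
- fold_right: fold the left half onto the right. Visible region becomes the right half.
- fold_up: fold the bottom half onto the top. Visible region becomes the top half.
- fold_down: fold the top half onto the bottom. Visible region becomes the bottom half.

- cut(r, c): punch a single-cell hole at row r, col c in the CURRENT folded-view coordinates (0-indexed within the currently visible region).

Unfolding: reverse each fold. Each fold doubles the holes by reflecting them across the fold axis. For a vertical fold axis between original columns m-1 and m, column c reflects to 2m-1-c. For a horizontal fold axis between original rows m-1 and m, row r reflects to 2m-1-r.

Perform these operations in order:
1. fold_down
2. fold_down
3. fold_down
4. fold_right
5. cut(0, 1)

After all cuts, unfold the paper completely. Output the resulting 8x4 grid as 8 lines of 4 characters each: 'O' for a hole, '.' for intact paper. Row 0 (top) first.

Answer: O..O
O..O
O..O
O..O
O..O
O..O
O..O
O..O

Derivation:
Op 1 fold_down: fold axis h@4; visible region now rows[4,8) x cols[0,4) = 4x4
Op 2 fold_down: fold axis h@6; visible region now rows[6,8) x cols[0,4) = 2x4
Op 3 fold_down: fold axis h@7; visible region now rows[7,8) x cols[0,4) = 1x4
Op 4 fold_right: fold axis v@2; visible region now rows[7,8) x cols[2,4) = 1x2
Op 5 cut(0, 1): punch at orig (7,3); cuts so far [(7, 3)]; region rows[7,8) x cols[2,4) = 1x2
Unfold 1 (reflect across v@2): 2 holes -> [(7, 0), (7, 3)]
Unfold 2 (reflect across h@7): 4 holes -> [(6, 0), (6, 3), (7, 0), (7, 3)]
Unfold 3 (reflect across h@6): 8 holes -> [(4, 0), (4, 3), (5, 0), (5, 3), (6, 0), (6, 3), (7, 0), (7, 3)]
Unfold 4 (reflect across h@4): 16 holes -> [(0, 0), (0, 3), (1, 0), (1, 3), (2, 0), (2, 3), (3, 0), (3, 3), (4, 0), (4, 3), (5, 0), (5, 3), (6, 0), (6, 3), (7, 0), (7, 3)]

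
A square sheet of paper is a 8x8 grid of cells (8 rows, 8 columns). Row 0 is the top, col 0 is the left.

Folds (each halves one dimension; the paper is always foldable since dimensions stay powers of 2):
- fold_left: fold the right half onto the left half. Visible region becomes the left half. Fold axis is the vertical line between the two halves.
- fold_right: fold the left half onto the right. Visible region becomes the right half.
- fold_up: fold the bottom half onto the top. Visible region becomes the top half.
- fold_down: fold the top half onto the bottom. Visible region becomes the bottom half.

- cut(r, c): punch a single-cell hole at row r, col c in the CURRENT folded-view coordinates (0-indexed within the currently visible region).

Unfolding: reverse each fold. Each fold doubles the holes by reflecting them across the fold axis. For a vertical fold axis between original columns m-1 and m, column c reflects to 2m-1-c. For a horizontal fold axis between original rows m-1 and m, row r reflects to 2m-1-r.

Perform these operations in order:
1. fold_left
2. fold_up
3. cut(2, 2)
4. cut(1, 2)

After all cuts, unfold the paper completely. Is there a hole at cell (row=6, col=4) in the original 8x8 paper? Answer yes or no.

Answer: no

Derivation:
Op 1 fold_left: fold axis v@4; visible region now rows[0,8) x cols[0,4) = 8x4
Op 2 fold_up: fold axis h@4; visible region now rows[0,4) x cols[0,4) = 4x4
Op 3 cut(2, 2): punch at orig (2,2); cuts so far [(2, 2)]; region rows[0,4) x cols[0,4) = 4x4
Op 4 cut(1, 2): punch at orig (1,2); cuts so far [(1, 2), (2, 2)]; region rows[0,4) x cols[0,4) = 4x4
Unfold 1 (reflect across h@4): 4 holes -> [(1, 2), (2, 2), (5, 2), (6, 2)]
Unfold 2 (reflect across v@4): 8 holes -> [(1, 2), (1, 5), (2, 2), (2, 5), (5, 2), (5, 5), (6, 2), (6, 5)]
Holes: [(1, 2), (1, 5), (2, 2), (2, 5), (5, 2), (5, 5), (6, 2), (6, 5)]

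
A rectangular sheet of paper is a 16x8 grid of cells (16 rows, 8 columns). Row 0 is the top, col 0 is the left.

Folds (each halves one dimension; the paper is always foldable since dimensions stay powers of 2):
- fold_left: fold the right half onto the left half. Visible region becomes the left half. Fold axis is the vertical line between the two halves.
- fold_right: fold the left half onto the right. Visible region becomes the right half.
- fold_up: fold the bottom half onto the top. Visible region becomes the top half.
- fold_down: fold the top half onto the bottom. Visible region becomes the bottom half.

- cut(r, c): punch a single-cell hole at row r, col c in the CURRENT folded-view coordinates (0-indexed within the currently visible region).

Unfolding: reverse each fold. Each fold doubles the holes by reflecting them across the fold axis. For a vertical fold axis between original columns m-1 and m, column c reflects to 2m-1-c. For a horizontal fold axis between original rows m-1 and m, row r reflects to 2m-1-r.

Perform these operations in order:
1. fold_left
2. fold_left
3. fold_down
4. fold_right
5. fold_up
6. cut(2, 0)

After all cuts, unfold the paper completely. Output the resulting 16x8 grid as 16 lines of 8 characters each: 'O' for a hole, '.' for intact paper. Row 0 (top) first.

Op 1 fold_left: fold axis v@4; visible region now rows[0,16) x cols[0,4) = 16x4
Op 2 fold_left: fold axis v@2; visible region now rows[0,16) x cols[0,2) = 16x2
Op 3 fold_down: fold axis h@8; visible region now rows[8,16) x cols[0,2) = 8x2
Op 4 fold_right: fold axis v@1; visible region now rows[8,16) x cols[1,2) = 8x1
Op 5 fold_up: fold axis h@12; visible region now rows[8,12) x cols[1,2) = 4x1
Op 6 cut(2, 0): punch at orig (10,1); cuts so far [(10, 1)]; region rows[8,12) x cols[1,2) = 4x1
Unfold 1 (reflect across h@12): 2 holes -> [(10, 1), (13, 1)]
Unfold 2 (reflect across v@1): 4 holes -> [(10, 0), (10, 1), (13, 0), (13, 1)]
Unfold 3 (reflect across h@8): 8 holes -> [(2, 0), (2, 1), (5, 0), (5, 1), (10, 0), (10, 1), (13, 0), (13, 1)]
Unfold 4 (reflect across v@2): 16 holes -> [(2, 0), (2, 1), (2, 2), (2, 3), (5, 0), (5, 1), (5, 2), (5, 3), (10, 0), (10, 1), (10, 2), (10, 3), (13, 0), (13, 1), (13, 2), (13, 3)]
Unfold 5 (reflect across v@4): 32 holes -> [(2, 0), (2, 1), (2, 2), (2, 3), (2, 4), (2, 5), (2, 6), (2, 7), (5, 0), (5, 1), (5, 2), (5, 3), (5, 4), (5, 5), (5, 6), (5, 7), (10, 0), (10, 1), (10, 2), (10, 3), (10, 4), (10, 5), (10, 6), (10, 7), (13, 0), (13, 1), (13, 2), (13, 3), (13, 4), (13, 5), (13, 6), (13, 7)]

Answer: ........
........
OOOOOOOO
........
........
OOOOOOOO
........
........
........
........
OOOOOOOO
........
........
OOOOOOOO
........
........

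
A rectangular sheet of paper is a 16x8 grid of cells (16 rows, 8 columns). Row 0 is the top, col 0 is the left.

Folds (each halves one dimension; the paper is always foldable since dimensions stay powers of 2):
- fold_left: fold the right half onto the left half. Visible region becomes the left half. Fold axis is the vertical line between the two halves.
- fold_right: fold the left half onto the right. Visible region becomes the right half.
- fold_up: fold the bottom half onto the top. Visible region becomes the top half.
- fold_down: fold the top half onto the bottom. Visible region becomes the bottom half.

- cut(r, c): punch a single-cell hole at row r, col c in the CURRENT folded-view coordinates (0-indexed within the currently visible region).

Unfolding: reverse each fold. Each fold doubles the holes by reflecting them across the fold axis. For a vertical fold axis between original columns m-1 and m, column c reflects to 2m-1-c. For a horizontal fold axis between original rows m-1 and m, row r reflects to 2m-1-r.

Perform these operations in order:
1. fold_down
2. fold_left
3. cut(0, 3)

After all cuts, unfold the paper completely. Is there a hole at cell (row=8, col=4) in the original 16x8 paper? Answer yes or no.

Op 1 fold_down: fold axis h@8; visible region now rows[8,16) x cols[0,8) = 8x8
Op 2 fold_left: fold axis v@4; visible region now rows[8,16) x cols[0,4) = 8x4
Op 3 cut(0, 3): punch at orig (8,3); cuts so far [(8, 3)]; region rows[8,16) x cols[0,4) = 8x4
Unfold 1 (reflect across v@4): 2 holes -> [(8, 3), (8, 4)]
Unfold 2 (reflect across h@8): 4 holes -> [(7, 3), (7, 4), (8, 3), (8, 4)]
Holes: [(7, 3), (7, 4), (8, 3), (8, 4)]

Answer: yes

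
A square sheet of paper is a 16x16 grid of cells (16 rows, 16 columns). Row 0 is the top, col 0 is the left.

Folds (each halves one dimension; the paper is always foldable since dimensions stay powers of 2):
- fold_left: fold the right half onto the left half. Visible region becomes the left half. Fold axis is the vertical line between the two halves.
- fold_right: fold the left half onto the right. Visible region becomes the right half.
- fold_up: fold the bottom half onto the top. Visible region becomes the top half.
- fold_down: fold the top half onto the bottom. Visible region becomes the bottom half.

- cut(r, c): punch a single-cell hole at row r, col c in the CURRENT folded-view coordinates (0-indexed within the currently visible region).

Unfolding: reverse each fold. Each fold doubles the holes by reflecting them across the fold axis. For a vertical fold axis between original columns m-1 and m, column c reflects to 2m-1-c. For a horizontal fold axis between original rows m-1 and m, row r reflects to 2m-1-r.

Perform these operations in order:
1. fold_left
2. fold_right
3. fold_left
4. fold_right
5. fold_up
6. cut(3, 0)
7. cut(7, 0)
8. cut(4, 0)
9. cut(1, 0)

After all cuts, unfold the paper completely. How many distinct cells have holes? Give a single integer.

Op 1 fold_left: fold axis v@8; visible region now rows[0,16) x cols[0,8) = 16x8
Op 2 fold_right: fold axis v@4; visible region now rows[0,16) x cols[4,8) = 16x4
Op 3 fold_left: fold axis v@6; visible region now rows[0,16) x cols[4,6) = 16x2
Op 4 fold_right: fold axis v@5; visible region now rows[0,16) x cols[5,6) = 16x1
Op 5 fold_up: fold axis h@8; visible region now rows[0,8) x cols[5,6) = 8x1
Op 6 cut(3, 0): punch at orig (3,5); cuts so far [(3, 5)]; region rows[0,8) x cols[5,6) = 8x1
Op 7 cut(7, 0): punch at orig (7,5); cuts so far [(3, 5), (7, 5)]; region rows[0,8) x cols[5,6) = 8x1
Op 8 cut(4, 0): punch at orig (4,5); cuts so far [(3, 5), (4, 5), (7, 5)]; region rows[0,8) x cols[5,6) = 8x1
Op 9 cut(1, 0): punch at orig (1,5); cuts so far [(1, 5), (3, 5), (4, 5), (7, 5)]; region rows[0,8) x cols[5,6) = 8x1
Unfold 1 (reflect across h@8): 8 holes -> [(1, 5), (3, 5), (4, 5), (7, 5), (8, 5), (11, 5), (12, 5), (14, 5)]
Unfold 2 (reflect across v@5): 16 holes -> [(1, 4), (1, 5), (3, 4), (3, 5), (4, 4), (4, 5), (7, 4), (7, 5), (8, 4), (8, 5), (11, 4), (11, 5), (12, 4), (12, 5), (14, 4), (14, 5)]
Unfold 3 (reflect across v@6): 32 holes -> [(1, 4), (1, 5), (1, 6), (1, 7), (3, 4), (3, 5), (3, 6), (3, 7), (4, 4), (4, 5), (4, 6), (4, 7), (7, 4), (7, 5), (7, 6), (7, 7), (8, 4), (8, 5), (8, 6), (8, 7), (11, 4), (11, 5), (11, 6), (11, 7), (12, 4), (12, 5), (12, 6), (12, 7), (14, 4), (14, 5), (14, 6), (14, 7)]
Unfold 4 (reflect across v@4): 64 holes -> [(1, 0), (1, 1), (1, 2), (1, 3), (1, 4), (1, 5), (1, 6), (1, 7), (3, 0), (3, 1), (3, 2), (3, 3), (3, 4), (3, 5), (3, 6), (3, 7), (4, 0), (4, 1), (4, 2), (4, 3), (4, 4), (4, 5), (4, 6), (4, 7), (7, 0), (7, 1), (7, 2), (7, 3), (7, 4), (7, 5), (7, 6), (7, 7), (8, 0), (8, 1), (8, 2), (8, 3), (8, 4), (8, 5), (8, 6), (8, 7), (11, 0), (11, 1), (11, 2), (11, 3), (11, 4), (11, 5), (11, 6), (11, 7), (12, 0), (12, 1), (12, 2), (12, 3), (12, 4), (12, 5), (12, 6), (12, 7), (14, 0), (14, 1), (14, 2), (14, 3), (14, 4), (14, 5), (14, 6), (14, 7)]
Unfold 5 (reflect across v@8): 128 holes -> [(1, 0), (1, 1), (1, 2), (1, 3), (1, 4), (1, 5), (1, 6), (1, 7), (1, 8), (1, 9), (1, 10), (1, 11), (1, 12), (1, 13), (1, 14), (1, 15), (3, 0), (3, 1), (3, 2), (3, 3), (3, 4), (3, 5), (3, 6), (3, 7), (3, 8), (3, 9), (3, 10), (3, 11), (3, 12), (3, 13), (3, 14), (3, 15), (4, 0), (4, 1), (4, 2), (4, 3), (4, 4), (4, 5), (4, 6), (4, 7), (4, 8), (4, 9), (4, 10), (4, 11), (4, 12), (4, 13), (4, 14), (4, 15), (7, 0), (7, 1), (7, 2), (7, 3), (7, 4), (7, 5), (7, 6), (7, 7), (7, 8), (7, 9), (7, 10), (7, 11), (7, 12), (7, 13), (7, 14), (7, 15), (8, 0), (8, 1), (8, 2), (8, 3), (8, 4), (8, 5), (8, 6), (8, 7), (8, 8), (8, 9), (8, 10), (8, 11), (8, 12), (8, 13), (8, 14), (8, 15), (11, 0), (11, 1), (11, 2), (11, 3), (11, 4), (11, 5), (11, 6), (11, 7), (11, 8), (11, 9), (11, 10), (11, 11), (11, 12), (11, 13), (11, 14), (11, 15), (12, 0), (12, 1), (12, 2), (12, 3), (12, 4), (12, 5), (12, 6), (12, 7), (12, 8), (12, 9), (12, 10), (12, 11), (12, 12), (12, 13), (12, 14), (12, 15), (14, 0), (14, 1), (14, 2), (14, 3), (14, 4), (14, 5), (14, 6), (14, 7), (14, 8), (14, 9), (14, 10), (14, 11), (14, 12), (14, 13), (14, 14), (14, 15)]

Answer: 128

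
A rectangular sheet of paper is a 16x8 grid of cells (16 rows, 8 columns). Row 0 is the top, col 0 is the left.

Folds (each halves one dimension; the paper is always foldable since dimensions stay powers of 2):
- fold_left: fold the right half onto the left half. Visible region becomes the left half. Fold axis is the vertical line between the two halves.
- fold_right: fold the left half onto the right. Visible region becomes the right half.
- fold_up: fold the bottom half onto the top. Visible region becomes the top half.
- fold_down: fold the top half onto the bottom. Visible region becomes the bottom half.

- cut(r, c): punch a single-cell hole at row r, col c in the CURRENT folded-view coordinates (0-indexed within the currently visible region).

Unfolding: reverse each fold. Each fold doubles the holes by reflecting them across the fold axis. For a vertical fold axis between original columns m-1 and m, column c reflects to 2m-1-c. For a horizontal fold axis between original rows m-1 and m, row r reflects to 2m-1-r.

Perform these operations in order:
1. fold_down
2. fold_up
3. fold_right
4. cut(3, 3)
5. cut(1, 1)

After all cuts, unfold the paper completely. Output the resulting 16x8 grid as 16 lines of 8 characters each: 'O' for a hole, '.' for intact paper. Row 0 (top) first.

Answer: ........
..O..O..
........
O......O
O......O
........
..O..O..
........
........
..O..O..
........
O......O
O......O
........
..O..O..
........

Derivation:
Op 1 fold_down: fold axis h@8; visible region now rows[8,16) x cols[0,8) = 8x8
Op 2 fold_up: fold axis h@12; visible region now rows[8,12) x cols[0,8) = 4x8
Op 3 fold_right: fold axis v@4; visible region now rows[8,12) x cols[4,8) = 4x4
Op 4 cut(3, 3): punch at orig (11,7); cuts so far [(11, 7)]; region rows[8,12) x cols[4,8) = 4x4
Op 5 cut(1, 1): punch at orig (9,5); cuts so far [(9, 5), (11, 7)]; region rows[8,12) x cols[4,8) = 4x4
Unfold 1 (reflect across v@4): 4 holes -> [(9, 2), (9, 5), (11, 0), (11, 7)]
Unfold 2 (reflect across h@12): 8 holes -> [(9, 2), (9, 5), (11, 0), (11, 7), (12, 0), (12, 7), (14, 2), (14, 5)]
Unfold 3 (reflect across h@8): 16 holes -> [(1, 2), (1, 5), (3, 0), (3, 7), (4, 0), (4, 7), (6, 2), (6, 5), (9, 2), (9, 5), (11, 0), (11, 7), (12, 0), (12, 7), (14, 2), (14, 5)]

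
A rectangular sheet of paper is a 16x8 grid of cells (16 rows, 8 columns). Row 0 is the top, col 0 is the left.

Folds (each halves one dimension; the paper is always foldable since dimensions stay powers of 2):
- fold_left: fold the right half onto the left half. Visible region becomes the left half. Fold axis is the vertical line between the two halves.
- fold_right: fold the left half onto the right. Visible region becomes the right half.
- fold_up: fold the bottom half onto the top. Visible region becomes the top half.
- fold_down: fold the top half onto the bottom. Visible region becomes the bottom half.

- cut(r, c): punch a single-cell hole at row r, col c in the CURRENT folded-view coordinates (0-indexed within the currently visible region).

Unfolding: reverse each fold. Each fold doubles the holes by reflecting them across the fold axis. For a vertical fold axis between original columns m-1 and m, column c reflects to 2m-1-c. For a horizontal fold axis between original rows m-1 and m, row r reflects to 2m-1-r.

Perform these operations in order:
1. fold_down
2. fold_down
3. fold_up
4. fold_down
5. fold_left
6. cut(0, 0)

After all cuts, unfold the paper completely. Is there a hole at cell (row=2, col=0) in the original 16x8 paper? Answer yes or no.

Op 1 fold_down: fold axis h@8; visible region now rows[8,16) x cols[0,8) = 8x8
Op 2 fold_down: fold axis h@12; visible region now rows[12,16) x cols[0,8) = 4x8
Op 3 fold_up: fold axis h@14; visible region now rows[12,14) x cols[0,8) = 2x8
Op 4 fold_down: fold axis h@13; visible region now rows[13,14) x cols[0,8) = 1x8
Op 5 fold_left: fold axis v@4; visible region now rows[13,14) x cols[0,4) = 1x4
Op 6 cut(0, 0): punch at orig (13,0); cuts so far [(13, 0)]; region rows[13,14) x cols[0,4) = 1x4
Unfold 1 (reflect across v@4): 2 holes -> [(13, 0), (13, 7)]
Unfold 2 (reflect across h@13): 4 holes -> [(12, 0), (12, 7), (13, 0), (13, 7)]
Unfold 3 (reflect across h@14): 8 holes -> [(12, 0), (12, 7), (13, 0), (13, 7), (14, 0), (14, 7), (15, 0), (15, 7)]
Unfold 4 (reflect across h@12): 16 holes -> [(8, 0), (8, 7), (9, 0), (9, 7), (10, 0), (10, 7), (11, 0), (11, 7), (12, 0), (12, 7), (13, 0), (13, 7), (14, 0), (14, 7), (15, 0), (15, 7)]
Unfold 5 (reflect across h@8): 32 holes -> [(0, 0), (0, 7), (1, 0), (1, 7), (2, 0), (2, 7), (3, 0), (3, 7), (4, 0), (4, 7), (5, 0), (5, 7), (6, 0), (6, 7), (7, 0), (7, 7), (8, 0), (8, 7), (9, 0), (9, 7), (10, 0), (10, 7), (11, 0), (11, 7), (12, 0), (12, 7), (13, 0), (13, 7), (14, 0), (14, 7), (15, 0), (15, 7)]
Holes: [(0, 0), (0, 7), (1, 0), (1, 7), (2, 0), (2, 7), (3, 0), (3, 7), (4, 0), (4, 7), (5, 0), (5, 7), (6, 0), (6, 7), (7, 0), (7, 7), (8, 0), (8, 7), (9, 0), (9, 7), (10, 0), (10, 7), (11, 0), (11, 7), (12, 0), (12, 7), (13, 0), (13, 7), (14, 0), (14, 7), (15, 0), (15, 7)]

Answer: yes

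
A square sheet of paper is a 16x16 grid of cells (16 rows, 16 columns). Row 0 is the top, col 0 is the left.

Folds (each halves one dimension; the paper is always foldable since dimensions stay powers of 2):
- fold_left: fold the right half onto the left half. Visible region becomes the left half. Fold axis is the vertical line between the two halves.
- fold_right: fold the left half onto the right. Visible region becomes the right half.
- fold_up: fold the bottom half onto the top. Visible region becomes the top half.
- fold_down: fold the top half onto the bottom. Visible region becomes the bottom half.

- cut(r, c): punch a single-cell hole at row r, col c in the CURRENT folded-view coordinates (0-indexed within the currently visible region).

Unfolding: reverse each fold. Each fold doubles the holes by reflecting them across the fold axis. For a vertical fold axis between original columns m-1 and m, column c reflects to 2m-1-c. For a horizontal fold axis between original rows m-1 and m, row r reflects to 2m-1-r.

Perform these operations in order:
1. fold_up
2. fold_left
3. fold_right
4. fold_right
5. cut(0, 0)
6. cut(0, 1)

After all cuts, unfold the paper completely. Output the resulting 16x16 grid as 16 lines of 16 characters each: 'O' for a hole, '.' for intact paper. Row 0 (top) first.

Op 1 fold_up: fold axis h@8; visible region now rows[0,8) x cols[0,16) = 8x16
Op 2 fold_left: fold axis v@8; visible region now rows[0,8) x cols[0,8) = 8x8
Op 3 fold_right: fold axis v@4; visible region now rows[0,8) x cols[4,8) = 8x4
Op 4 fold_right: fold axis v@6; visible region now rows[0,8) x cols[6,8) = 8x2
Op 5 cut(0, 0): punch at orig (0,6); cuts so far [(0, 6)]; region rows[0,8) x cols[6,8) = 8x2
Op 6 cut(0, 1): punch at orig (0,7); cuts so far [(0, 6), (0, 7)]; region rows[0,8) x cols[6,8) = 8x2
Unfold 1 (reflect across v@6): 4 holes -> [(0, 4), (0, 5), (0, 6), (0, 7)]
Unfold 2 (reflect across v@4): 8 holes -> [(0, 0), (0, 1), (0, 2), (0, 3), (0, 4), (0, 5), (0, 6), (0, 7)]
Unfold 3 (reflect across v@8): 16 holes -> [(0, 0), (0, 1), (0, 2), (0, 3), (0, 4), (0, 5), (0, 6), (0, 7), (0, 8), (0, 9), (0, 10), (0, 11), (0, 12), (0, 13), (0, 14), (0, 15)]
Unfold 4 (reflect across h@8): 32 holes -> [(0, 0), (0, 1), (0, 2), (0, 3), (0, 4), (0, 5), (0, 6), (0, 7), (0, 8), (0, 9), (0, 10), (0, 11), (0, 12), (0, 13), (0, 14), (0, 15), (15, 0), (15, 1), (15, 2), (15, 3), (15, 4), (15, 5), (15, 6), (15, 7), (15, 8), (15, 9), (15, 10), (15, 11), (15, 12), (15, 13), (15, 14), (15, 15)]

Answer: OOOOOOOOOOOOOOOO
................
................
................
................
................
................
................
................
................
................
................
................
................
................
OOOOOOOOOOOOOOOO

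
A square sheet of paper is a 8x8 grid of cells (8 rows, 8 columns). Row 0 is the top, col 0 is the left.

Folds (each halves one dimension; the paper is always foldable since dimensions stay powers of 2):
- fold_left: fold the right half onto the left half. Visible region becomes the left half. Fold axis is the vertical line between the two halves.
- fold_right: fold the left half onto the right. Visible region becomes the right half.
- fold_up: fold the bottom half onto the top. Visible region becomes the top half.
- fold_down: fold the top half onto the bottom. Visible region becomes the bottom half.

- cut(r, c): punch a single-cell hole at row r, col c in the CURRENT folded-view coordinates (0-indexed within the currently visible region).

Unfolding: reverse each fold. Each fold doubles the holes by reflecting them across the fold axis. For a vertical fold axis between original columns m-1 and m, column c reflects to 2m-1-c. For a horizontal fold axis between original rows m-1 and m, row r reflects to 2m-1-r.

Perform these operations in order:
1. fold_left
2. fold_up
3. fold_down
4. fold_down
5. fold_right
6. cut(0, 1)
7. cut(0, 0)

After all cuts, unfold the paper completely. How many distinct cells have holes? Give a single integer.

Op 1 fold_left: fold axis v@4; visible region now rows[0,8) x cols[0,4) = 8x4
Op 2 fold_up: fold axis h@4; visible region now rows[0,4) x cols[0,4) = 4x4
Op 3 fold_down: fold axis h@2; visible region now rows[2,4) x cols[0,4) = 2x4
Op 4 fold_down: fold axis h@3; visible region now rows[3,4) x cols[0,4) = 1x4
Op 5 fold_right: fold axis v@2; visible region now rows[3,4) x cols[2,4) = 1x2
Op 6 cut(0, 1): punch at orig (3,3); cuts so far [(3, 3)]; region rows[3,4) x cols[2,4) = 1x2
Op 7 cut(0, 0): punch at orig (3,2); cuts so far [(3, 2), (3, 3)]; region rows[3,4) x cols[2,4) = 1x2
Unfold 1 (reflect across v@2): 4 holes -> [(3, 0), (3, 1), (3, 2), (3, 3)]
Unfold 2 (reflect across h@3): 8 holes -> [(2, 0), (2, 1), (2, 2), (2, 3), (3, 0), (3, 1), (3, 2), (3, 3)]
Unfold 3 (reflect across h@2): 16 holes -> [(0, 0), (0, 1), (0, 2), (0, 3), (1, 0), (1, 1), (1, 2), (1, 3), (2, 0), (2, 1), (2, 2), (2, 3), (3, 0), (3, 1), (3, 2), (3, 3)]
Unfold 4 (reflect across h@4): 32 holes -> [(0, 0), (0, 1), (0, 2), (0, 3), (1, 0), (1, 1), (1, 2), (1, 3), (2, 0), (2, 1), (2, 2), (2, 3), (3, 0), (3, 1), (3, 2), (3, 3), (4, 0), (4, 1), (4, 2), (4, 3), (5, 0), (5, 1), (5, 2), (5, 3), (6, 0), (6, 1), (6, 2), (6, 3), (7, 0), (7, 1), (7, 2), (7, 3)]
Unfold 5 (reflect across v@4): 64 holes -> [(0, 0), (0, 1), (0, 2), (0, 3), (0, 4), (0, 5), (0, 6), (0, 7), (1, 0), (1, 1), (1, 2), (1, 3), (1, 4), (1, 5), (1, 6), (1, 7), (2, 0), (2, 1), (2, 2), (2, 3), (2, 4), (2, 5), (2, 6), (2, 7), (3, 0), (3, 1), (3, 2), (3, 3), (3, 4), (3, 5), (3, 6), (3, 7), (4, 0), (4, 1), (4, 2), (4, 3), (4, 4), (4, 5), (4, 6), (4, 7), (5, 0), (5, 1), (5, 2), (5, 3), (5, 4), (5, 5), (5, 6), (5, 7), (6, 0), (6, 1), (6, 2), (6, 3), (6, 4), (6, 5), (6, 6), (6, 7), (7, 0), (7, 1), (7, 2), (7, 3), (7, 4), (7, 5), (7, 6), (7, 7)]

Answer: 64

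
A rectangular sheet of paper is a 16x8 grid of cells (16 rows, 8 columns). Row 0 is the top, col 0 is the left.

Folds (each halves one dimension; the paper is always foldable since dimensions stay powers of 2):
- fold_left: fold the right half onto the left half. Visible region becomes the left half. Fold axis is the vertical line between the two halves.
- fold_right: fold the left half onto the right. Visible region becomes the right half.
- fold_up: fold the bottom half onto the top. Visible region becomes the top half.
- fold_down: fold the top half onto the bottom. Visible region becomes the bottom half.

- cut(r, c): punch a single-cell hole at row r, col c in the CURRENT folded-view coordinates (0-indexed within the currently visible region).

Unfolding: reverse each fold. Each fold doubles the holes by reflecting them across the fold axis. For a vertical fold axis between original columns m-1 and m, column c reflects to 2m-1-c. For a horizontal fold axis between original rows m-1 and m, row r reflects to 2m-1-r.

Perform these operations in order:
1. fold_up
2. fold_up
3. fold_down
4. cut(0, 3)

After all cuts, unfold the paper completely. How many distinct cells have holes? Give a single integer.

Op 1 fold_up: fold axis h@8; visible region now rows[0,8) x cols[0,8) = 8x8
Op 2 fold_up: fold axis h@4; visible region now rows[0,4) x cols[0,8) = 4x8
Op 3 fold_down: fold axis h@2; visible region now rows[2,4) x cols[0,8) = 2x8
Op 4 cut(0, 3): punch at orig (2,3); cuts so far [(2, 3)]; region rows[2,4) x cols[0,8) = 2x8
Unfold 1 (reflect across h@2): 2 holes -> [(1, 3), (2, 3)]
Unfold 2 (reflect across h@4): 4 holes -> [(1, 3), (2, 3), (5, 3), (6, 3)]
Unfold 3 (reflect across h@8): 8 holes -> [(1, 3), (2, 3), (5, 3), (6, 3), (9, 3), (10, 3), (13, 3), (14, 3)]

Answer: 8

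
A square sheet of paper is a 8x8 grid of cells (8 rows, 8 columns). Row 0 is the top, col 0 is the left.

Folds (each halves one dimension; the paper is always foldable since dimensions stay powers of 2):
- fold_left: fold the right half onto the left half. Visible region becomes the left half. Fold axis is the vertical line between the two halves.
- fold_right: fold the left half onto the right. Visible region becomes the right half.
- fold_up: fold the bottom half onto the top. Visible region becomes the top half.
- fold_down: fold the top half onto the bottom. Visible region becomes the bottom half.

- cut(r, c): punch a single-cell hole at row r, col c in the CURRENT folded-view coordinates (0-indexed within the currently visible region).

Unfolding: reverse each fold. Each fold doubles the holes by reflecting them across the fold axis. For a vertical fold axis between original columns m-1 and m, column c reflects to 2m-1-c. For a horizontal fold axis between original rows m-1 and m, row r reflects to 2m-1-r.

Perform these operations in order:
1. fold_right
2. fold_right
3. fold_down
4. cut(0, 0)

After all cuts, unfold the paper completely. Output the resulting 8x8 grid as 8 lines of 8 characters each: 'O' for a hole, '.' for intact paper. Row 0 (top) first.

Answer: ........
........
........
.OO..OO.
.OO..OO.
........
........
........

Derivation:
Op 1 fold_right: fold axis v@4; visible region now rows[0,8) x cols[4,8) = 8x4
Op 2 fold_right: fold axis v@6; visible region now rows[0,8) x cols[6,8) = 8x2
Op 3 fold_down: fold axis h@4; visible region now rows[4,8) x cols[6,8) = 4x2
Op 4 cut(0, 0): punch at orig (4,6); cuts so far [(4, 6)]; region rows[4,8) x cols[6,8) = 4x2
Unfold 1 (reflect across h@4): 2 holes -> [(3, 6), (4, 6)]
Unfold 2 (reflect across v@6): 4 holes -> [(3, 5), (3, 6), (4, 5), (4, 6)]
Unfold 3 (reflect across v@4): 8 holes -> [(3, 1), (3, 2), (3, 5), (3, 6), (4, 1), (4, 2), (4, 5), (4, 6)]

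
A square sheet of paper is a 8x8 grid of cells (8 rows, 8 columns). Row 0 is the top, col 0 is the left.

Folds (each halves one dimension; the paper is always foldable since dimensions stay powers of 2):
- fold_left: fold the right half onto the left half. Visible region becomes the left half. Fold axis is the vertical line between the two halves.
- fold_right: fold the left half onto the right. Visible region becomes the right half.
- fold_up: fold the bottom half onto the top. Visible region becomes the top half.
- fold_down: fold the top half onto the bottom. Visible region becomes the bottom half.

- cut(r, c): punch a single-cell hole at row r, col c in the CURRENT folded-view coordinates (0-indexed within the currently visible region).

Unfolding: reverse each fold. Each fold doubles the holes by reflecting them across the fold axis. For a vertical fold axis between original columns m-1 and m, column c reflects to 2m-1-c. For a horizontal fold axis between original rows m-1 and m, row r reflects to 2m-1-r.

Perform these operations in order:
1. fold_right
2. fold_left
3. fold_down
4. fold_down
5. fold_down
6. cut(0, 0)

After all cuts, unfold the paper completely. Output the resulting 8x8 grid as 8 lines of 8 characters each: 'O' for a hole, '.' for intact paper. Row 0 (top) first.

Answer: O..OO..O
O..OO..O
O..OO..O
O..OO..O
O..OO..O
O..OO..O
O..OO..O
O..OO..O

Derivation:
Op 1 fold_right: fold axis v@4; visible region now rows[0,8) x cols[4,8) = 8x4
Op 2 fold_left: fold axis v@6; visible region now rows[0,8) x cols[4,6) = 8x2
Op 3 fold_down: fold axis h@4; visible region now rows[4,8) x cols[4,6) = 4x2
Op 4 fold_down: fold axis h@6; visible region now rows[6,8) x cols[4,6) = 2x2
Op 5 fold_down: fold axis h@7; visible region now rows[7,8) x cols[4,6) = 1x2
Op 6 cut(0, 0): punch at orig (7,4); cuts so far [(7, 4)]; region rows[7,8) x cols[4,6) = 1x2
Unfold 1 (reflect across h@7): 2 holes -> [(6, 4), (7, 4)]
Unfold 2 (reflect across h@6): 4 holes -> [(4, 4), (5, 4), (6, 4), (7, 4)]
Unfold 3 (reflect across h@4): 8 holes -> [(0, 4), (1, 4), (2, 4), (3, 4), (4, 4), (5, 4), (6, 4), (7, 4)]
Unfold 4 (reflect across v@6): 16 holes -> [(0, 4), (0, 7), (1, 4), (1, 7), (2, 4), (2, 7), (3, 4), (3, 7), (4, 4), (4, 7), (5, 4), (5, 7), (6, 4), (6, 7), (7, 4), (7, 7)]
Unfold 5 (reflect across v@4): 32 holes -> [(0, 0), (0, 3), (0, 4), (0, 7), (1, 0), (1, 3), (1, 4), (1, 7), (2, 0), (2, 3), (2, 4), (2, 7), (3, 0), (3, 3), (3, 4), (3, 7), (4, 0), (4, 3), (4, 4), (4, 7), (5, 0), (5, 3), (5, 4), (5, 7), (6, 0), (6, 3), (6, 4), (6, 7), (7, 0), (7, 3), (7, 4), (7, 7)]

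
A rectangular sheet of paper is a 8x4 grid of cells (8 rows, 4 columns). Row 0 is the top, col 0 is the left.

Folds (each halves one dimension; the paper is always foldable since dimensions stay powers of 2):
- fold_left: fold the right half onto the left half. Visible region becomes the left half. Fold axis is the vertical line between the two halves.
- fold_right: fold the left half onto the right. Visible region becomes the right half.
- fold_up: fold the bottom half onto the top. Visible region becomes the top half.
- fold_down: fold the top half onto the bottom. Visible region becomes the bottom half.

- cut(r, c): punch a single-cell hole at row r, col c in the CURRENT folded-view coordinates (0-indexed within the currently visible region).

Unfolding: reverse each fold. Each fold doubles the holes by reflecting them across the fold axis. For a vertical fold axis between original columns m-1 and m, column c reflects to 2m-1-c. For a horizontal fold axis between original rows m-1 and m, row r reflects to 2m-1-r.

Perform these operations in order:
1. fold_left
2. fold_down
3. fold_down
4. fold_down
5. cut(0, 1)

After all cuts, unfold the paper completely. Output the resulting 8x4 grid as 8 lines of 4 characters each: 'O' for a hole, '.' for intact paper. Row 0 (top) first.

Op 1 fold_left: fold axis v@2; visible region now rows[0,8) x cols[0,2) = 8x2
Op 2 fold_down: fold axis h@4; visible region now rows[4,8) x cols[0,2) = 4x2
Op 3 fold_down: fold axis h@6; visible region now rows[6,8) x cols[0,2) = 2x2
Op 4 fold_down: fold axis h@7; visible region now rows[7,8) x cols[0,2) = 1x2
Op 5 cut(0, 1): punch at orig (7,1); cuts so far [(7, 1)]; region rows[7,8) x cols[0,2) = 1x2
Unfold 1 (reflect across h@7): 2 holes -> [(6, 1), (7, 1)]
Unfold 2 (reflect across h@6): 4 holes -> [(4, 1), (5, 1), (6, 1), (7, 1)]
Unfold 3 (reflect across h@4): 8 holes -> [(0, 1), (1, 1), (2, 1), (3, 1), (4, 1), (5, 1), (6, 1), (7, 1)]
Unfold 4 (reflect across v@2): 16 holes -> [(0, 1), (0, 2), (1, 1), (1, 2), (2, 1), (2, 2), (3, 1), (3, 2), (4, 1), (4, 2), (5, 1), (5, 2), (6, 1), (6, 2), (7, 1), (7, 2)]

Answer: .OO.
.OO.
.OO.
.OO.
.OO.
.OO.
.OO.
.OO.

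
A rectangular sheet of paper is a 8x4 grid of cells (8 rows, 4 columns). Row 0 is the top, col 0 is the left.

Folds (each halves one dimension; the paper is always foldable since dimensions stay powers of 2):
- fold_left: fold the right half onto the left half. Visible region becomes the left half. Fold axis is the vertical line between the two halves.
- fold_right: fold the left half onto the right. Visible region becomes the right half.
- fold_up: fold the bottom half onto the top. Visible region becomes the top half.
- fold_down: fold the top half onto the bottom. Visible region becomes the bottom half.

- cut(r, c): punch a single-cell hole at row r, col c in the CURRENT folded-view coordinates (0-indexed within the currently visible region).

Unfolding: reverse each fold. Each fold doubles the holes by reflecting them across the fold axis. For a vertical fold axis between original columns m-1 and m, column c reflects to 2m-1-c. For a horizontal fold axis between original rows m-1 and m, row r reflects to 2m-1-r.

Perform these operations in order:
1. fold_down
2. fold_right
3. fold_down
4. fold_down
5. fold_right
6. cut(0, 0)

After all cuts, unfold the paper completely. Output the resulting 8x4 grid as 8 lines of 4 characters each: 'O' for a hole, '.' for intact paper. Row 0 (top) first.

Answer: OOOO
OOOO
OOOO
OOOO
OOOO
OOOO
OOOO
OOOO

Derivation:
Op 1 fold_down: fold axis h@4; visible region now rows[4,8) x cols[0,4) = 4x4
Op 2 fold_right: fold axis v@2; visible region now rows[4,8) x cols[2,4) = 4x2
Op 3 fold_down: fold axis h@6; visible region now rows[6,8) x cols[2,4) = 2x2
Op 4 fold_down: fold axis h@7; visible region now rows[7,8) x cols[2,4) = 1x2
Op 5 fold_right: fold axis v@3; visible region now rows[7,8) x cols[3,4) = 1x1
Op 6 cut(0, 0): punch at orig (7,3); cuts so far [(7, 3)]; region rows[7,8) x cols[3,4) = 1x1
Unfold 1 (reflect across v@3): 2 holes -> [(7, 2), (7, 3)]
Unfold 2 (reflect across h@7): 4 holes -> [(6, 2), (6, 3), (7, 2), (7, 3)]
Unfold 3 (reflect across h@6): 8 holes -> [(4, 2), (4, 3), (5, 2), (5, 3), (6, 2), (6, 3), (7, 2), (7, 3)]
Unfold 4 (reflect across v@2): 16 holes -> [(4, 0), (4, 1), (4, 2), (4, 3), (5, 0), (5, 1), (5, 2), (5, 3), (6, 0), (6, 1), (6, 2), (6, 3), (7, 0), (7, 1), (7, 2), (7, 3)]
Unfold 5 (reflect across h@4): 32 holes -> [(0, 0), (0, 1), (0, 2), (0, 3), (1, 0), (1, 1), (1, 2), (1, 3), (2, 0), (2, 1), (2, 2), (2, 3), (3, 0), (3, 1), (3, 2), (3, 3), (4, 0), (4, 1), (4, 2), (4, 3), (5, 0), (5, 1), (5, 2), (5, 3), (6, 0), (6, 1), (6, 2), (6, 3), (7, 0), (7, 1), (7, 2), (7, 3)]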